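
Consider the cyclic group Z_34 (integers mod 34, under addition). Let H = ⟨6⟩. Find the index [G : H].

2

|⟨6⟩| = 17 and |G| = 34.
By Lagrange, [G : H] = |G|/|H| = 34/17 = 2.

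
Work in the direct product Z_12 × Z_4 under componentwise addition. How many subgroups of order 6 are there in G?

3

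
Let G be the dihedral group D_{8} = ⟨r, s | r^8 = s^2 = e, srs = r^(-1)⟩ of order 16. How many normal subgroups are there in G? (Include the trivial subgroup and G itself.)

G has 19 subgroups. Checking conjugation-invariance by order — order 1: 1/1 normal; order 2: 1/9 normal; order 4: 1/5 normal; order 8: 3/3 normal; order 16: 1/1 normal.
Total normal subgroups: 7.

7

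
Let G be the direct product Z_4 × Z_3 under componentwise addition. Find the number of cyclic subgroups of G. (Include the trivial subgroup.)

6

A cyclic subgroup of order d is generated by each of its φ(d) elements of order d, so the cyclic subgroups of order d number (#elements of order d)/φ(d).
Cyclic subgroups by order — order 1: 1; order 2: 1; order 3: 1; order 4: 1; order 6: 1; order 12: 1.
Total: 6.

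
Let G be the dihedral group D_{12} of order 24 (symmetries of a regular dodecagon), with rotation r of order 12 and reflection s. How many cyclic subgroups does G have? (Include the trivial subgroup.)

18

A cyclic subgroup of order d is generated by each of its φ(d) elements of order d, so the cyclic subgroups of order d number (#elements of order d)/φ(d).
Cyclic subgroups by order — order 1: 1; order 2: 13; order 3: 1; order 4: 1; order 6: 1; order 12: 1.
Total: 18.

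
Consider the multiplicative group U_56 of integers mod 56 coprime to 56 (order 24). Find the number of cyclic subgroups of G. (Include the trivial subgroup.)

16

A cyclic subgroup of order d is generated by each of its φ(d) elements of order d, so the cyclic subgroups of order d number (#elements of order d)/φ(d).
Cyclic subgroups by order — order 1: 1; order 2: 7; order 3: 1; order 6: 7.
Total: 16.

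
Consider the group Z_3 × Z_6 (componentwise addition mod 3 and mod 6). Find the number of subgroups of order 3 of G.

4

|G| = 18 and 3 | 18, so subgroups of order 3 are possible by Lagrange.
The subgroups of order 3 are: {(0,0), (0,2), (0,4)}; {(0,0), (1,0), (2,0)}; {(0,0), (1,2), (2,4)}; {(0,0), (1,4), (2,2)}.
So G has 4 subgroups of order 3.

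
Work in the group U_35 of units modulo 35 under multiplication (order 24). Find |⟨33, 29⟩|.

12

|⟨33⟩| = 12 and |⟨29⟩| = 2, so |H| is a multiple of lcm(12, 2) = 12 and divides |G| = 24.
Closing under the operation: H = {1, 3, 4, 9, 11, 12, 13, 16, 17, 27, 29, 33}, so |H| = 12.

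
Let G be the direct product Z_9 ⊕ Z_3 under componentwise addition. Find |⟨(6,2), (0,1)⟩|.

9

|⟨(6,2)⟩| = 3 and |⟨(0,1)⟩| = 3, so |H| is a multiple of lcm(3, 3) = 3 and divides |G| = 27.
Closing under the operation: H = {(0,0), (0,1), (0,2), (3,0), (3,1), (3,2), (6,0), (6,1), (6,2)}, so |H| = 9.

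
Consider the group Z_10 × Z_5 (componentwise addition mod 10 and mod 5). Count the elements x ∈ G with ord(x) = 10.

An element (a,b) has order lcm(ord(a), ord(b)); count pairs with lcm equal to 10.
Enumerating gives 24 such elements.

24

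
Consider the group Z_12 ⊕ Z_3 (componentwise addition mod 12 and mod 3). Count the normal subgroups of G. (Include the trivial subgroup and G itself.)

18

G is abelian, so every subgroup is normal.
G has 18 subgroups in total, hence 18 normal subgroups.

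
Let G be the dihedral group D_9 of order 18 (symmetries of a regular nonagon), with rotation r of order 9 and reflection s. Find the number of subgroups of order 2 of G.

9

|G| = 18 and 2 | 18, so subgroups of order 2 are possible by Lagrange.
The subgroups of order 2 are: {e, r^2s}; {e, r^3s}; {e, r^4s}; {e, r^5s}; … (9 in all).
So G has 9 subgroups of order 2.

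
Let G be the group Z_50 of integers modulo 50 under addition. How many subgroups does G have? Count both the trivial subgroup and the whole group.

6

A cyclic group of order 50 has exactly one subgroup for each divisor of 50.
Divisors of 50: 1, 2, 5, 10, 25, 50.
So Z_50 has 6 subgroups.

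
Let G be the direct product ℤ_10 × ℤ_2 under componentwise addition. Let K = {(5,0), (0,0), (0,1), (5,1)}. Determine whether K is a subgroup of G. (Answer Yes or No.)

Yes

|K| = 4 divides |G| = 20, consistent with Lagrange.
K contains the identity, every element's inverse is in K, and K is closed under +: it is a subgroup.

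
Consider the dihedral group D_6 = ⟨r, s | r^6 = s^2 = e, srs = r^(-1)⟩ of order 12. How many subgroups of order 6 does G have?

3

|G| = 12 and 6 | 12, so subgroups of order 6 are possible by Lagrange.
The subgroups of order 6 are: {e, r, r^2, r^3, r^4, r^5}; {e, r^2, r^4, s, r^2s, r^4s}; {e, r^2, r^4, rs, r^3s, r^5s}.
So G has 3 subgroups of order 6.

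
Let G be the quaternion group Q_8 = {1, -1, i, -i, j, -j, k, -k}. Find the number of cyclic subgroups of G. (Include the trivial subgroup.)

5

Group the elements of G by the cyclic subgroup they generate; each cyclic subgroup of order d accounts for φ(d) elements.
Cyclic subgroups by order — order 1: 1; order 2: 1; order 4: 3.
Total: 5.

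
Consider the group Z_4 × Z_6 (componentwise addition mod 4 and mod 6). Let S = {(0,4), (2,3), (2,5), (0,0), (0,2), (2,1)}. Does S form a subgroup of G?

Yes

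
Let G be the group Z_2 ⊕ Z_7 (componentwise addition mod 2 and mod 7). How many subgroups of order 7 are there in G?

1

|G| = 14 and 7 | 14, so subgroups of order 7 are possible by Lagrange.
The subgroups of order 7 are: {(0,0), (0,1), (0,2), (0,3), (0,4), (0,5), (0,6)}.
So G has 1 subgroup of order 7.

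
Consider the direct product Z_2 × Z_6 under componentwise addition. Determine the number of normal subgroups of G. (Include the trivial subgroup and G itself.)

G is abelian, so every subgroup is normal.
G has 10 subgroups in total, hence 10 normal subgroups.

10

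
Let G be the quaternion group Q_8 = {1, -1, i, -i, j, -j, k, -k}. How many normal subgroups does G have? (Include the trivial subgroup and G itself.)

G has 6 subgroups. Checking conjugation-invariance by order — order 1: 1/1 normal; order 2: 1/1 normal; order 4: 3/3 normal; order 8: 1/1 normal.
Total normal subgroups: 6.

6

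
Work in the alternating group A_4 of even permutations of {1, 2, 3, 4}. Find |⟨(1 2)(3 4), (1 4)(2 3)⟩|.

|⟨(1 2)(3 4)⟩| = 2 and |⟨(1 4)(2 3)⟩| = 2, so |H| is a multiple of lcm(2, 2) = 2 and divides |G| = 12.
Closing under the operation: H = {e, (1 2)(3 4), (1 3)(2 4), (1 4)(2 3)}, so |H| = 4.

4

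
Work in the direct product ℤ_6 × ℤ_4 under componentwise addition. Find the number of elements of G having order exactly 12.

8

An element (a,b) has order lcm(ord(a), ord(b)); count pairs with lcm equal to 12.
Enumerating gives 8 such elements.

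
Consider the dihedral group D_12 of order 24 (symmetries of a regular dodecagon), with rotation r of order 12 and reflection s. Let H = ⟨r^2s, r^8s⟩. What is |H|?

4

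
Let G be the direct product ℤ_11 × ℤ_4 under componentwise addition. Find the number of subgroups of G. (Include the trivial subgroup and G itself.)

|G| = 44, so by Lagrange every subgroup order divides 44. Divisors: 1, 2, 4, 11, 22, 44.
Subgroups by order — order 1: 1; order 2: 1; order 4: 1; order 11: 1; order 22: 1; order 44: 1.
Total: 1 + 1 + 1 + 1 + 1 + 1 = 6.

6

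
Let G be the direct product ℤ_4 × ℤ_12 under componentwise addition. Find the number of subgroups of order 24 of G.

3

|G| = 48 and 24 | 48, so subgroups of order 24 are possible by Lagrange.
The subgroups of order 24 are: {(0,0), (0,1), (0,2), (0,3), (0,4), (0,5), (0,6), (0,7), (0,8), (0,9), (0,10), (0,11), (2,0), (2,1), (2,2), (2,3), (2,4), (2,5), (2,6), (2,7), (2,8), (2,9), (2,10), (2,11)}; {(0,0), (0,2), (0,4), (0,6), (0,8), (0,10), (1,0), (1,2), (1,4), (1,6), (1,8), (1,10), (2,0), (2,2), (2,4), (2,6), (2,8), (2,10), (3,0), (3,2), (3,4), (3,6), (3,8), (3,10)}; {(0,0), (0,2), (0,4), (0,6), (0,8), (0,10), (1,1), (1,3), (1,5), (1,7), (1,9), (1,11), (2,0), (2,2), (2,4), (2,6), (2,8), (2,10), (3,1), (3,3), (3,5), (3,7), (3,9), (3,11)}.
So G has 3 subgroups of order 24.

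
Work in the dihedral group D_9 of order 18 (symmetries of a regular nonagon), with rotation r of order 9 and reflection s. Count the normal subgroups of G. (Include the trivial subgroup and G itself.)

4

G has 16 subgroups. Checking conjugation-invariance by order — order 1: 1/1 normal; order 2: 0/9 normal; order 3: 1/1 normal; order 6: 0/3 normal; order 9: 1/1 normal; order 18: 1/1 normal.
Total normal subgroups: 4.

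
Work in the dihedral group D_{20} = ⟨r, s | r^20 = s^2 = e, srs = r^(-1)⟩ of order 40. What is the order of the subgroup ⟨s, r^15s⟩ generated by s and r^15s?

|⟨s⟩| = 2 and |⟨r^15s⟩| = 2, so |H| is a multiple of lcm(2, 2) = 2 and divides |G| = 40.
Closing under the operation: H = {e, r^5, r^10, r^15, s, r^5s, r^10s, r^15s}, so |H| = 8.

8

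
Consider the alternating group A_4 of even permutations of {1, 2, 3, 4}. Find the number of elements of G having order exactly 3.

8

The elements of order 3 are: (2 3 4), (2 4 3), (1 2 3), (1 2 4), (1 3 2), (1 3 4), (1 4 2), (1 4 3).
That's 8.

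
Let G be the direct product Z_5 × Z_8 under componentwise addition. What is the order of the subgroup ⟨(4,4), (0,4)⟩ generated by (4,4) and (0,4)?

10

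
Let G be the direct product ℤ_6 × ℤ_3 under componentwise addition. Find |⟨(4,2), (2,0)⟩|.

|⟨(4,2)⟩| = 3 and |⟨(2,0)⟩| = 3, so |H| is a multiple of lcm(3, 3) = 3 and divides |G| = 18.
Closing under the operation: H = {(0,0), (0,1), (0,2), (2,0), (2,1), (2,2), (4,0), (4,1), (4,2)}, so |H| = 9.

9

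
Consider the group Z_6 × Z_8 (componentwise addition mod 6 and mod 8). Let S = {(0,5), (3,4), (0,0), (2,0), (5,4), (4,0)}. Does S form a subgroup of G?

No

(0,5) ∈ S but its inverse (0,3) ∉ S, so S is not a subgroup.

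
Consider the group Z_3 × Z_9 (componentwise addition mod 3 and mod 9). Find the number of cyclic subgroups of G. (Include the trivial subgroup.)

A cyclic subgroup of order d is generated by each of its φ(d) elements of order d, so the cyclic subgroups of order d number (#elements of order d)/φ(d).
Cyclic subgroups by order — order 1: 1; order 3: 4; order 9: 3.
Total: 8.

8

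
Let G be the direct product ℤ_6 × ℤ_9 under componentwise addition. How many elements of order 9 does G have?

18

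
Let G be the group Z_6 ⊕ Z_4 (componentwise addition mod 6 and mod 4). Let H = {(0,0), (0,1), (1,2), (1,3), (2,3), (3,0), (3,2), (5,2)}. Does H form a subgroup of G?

(0,1) ∈ H but its inverse (0,3) ∉ H, so H is not a subgroup.

No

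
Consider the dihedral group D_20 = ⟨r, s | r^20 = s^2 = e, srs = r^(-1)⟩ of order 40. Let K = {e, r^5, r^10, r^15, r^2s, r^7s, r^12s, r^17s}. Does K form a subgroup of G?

Yes

|K| = 8 divides |G| = 40, consistent with Lagrange.
K contains the identity, every element's inverse is in K, and K is closed under ·: it is a subgroup.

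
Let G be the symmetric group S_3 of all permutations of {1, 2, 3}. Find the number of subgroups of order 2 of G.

3

|G| = 6 and 2 | 6, so subgroups of order 2 are possible by Lagrange.
The subgroups of order 2 are: {e, (1 2)}; {e, (1 3)}; {e, (2 3)}.
So G has 3 subgroups of order 2.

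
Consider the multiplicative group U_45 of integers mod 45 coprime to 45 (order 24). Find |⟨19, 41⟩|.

|⟨19⟩| = 2 and |⟨41⟩| = 6, so |H| is a multiple of lcm(2, 6) = 6 and divides |G| = 24.
Closing under the operation: H = {1, 4, 11, 14, 16, 19, 26, 29, 31, 34, 41, 44}, so |H| = 12.

12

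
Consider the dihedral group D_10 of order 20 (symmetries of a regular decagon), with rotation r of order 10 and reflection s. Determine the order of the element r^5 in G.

2

Computing powers of r^5: the smallest k with (r^5)^k = e is k = 2.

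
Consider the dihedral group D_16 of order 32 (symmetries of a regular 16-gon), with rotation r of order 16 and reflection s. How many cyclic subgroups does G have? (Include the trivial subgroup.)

21

Each element a generates a cyclic subgroup ⟨a⟩; distinct elements may generate the same one (a cyclic group of order d has φ(d) generators).
Cyclic subgroups by order — order 1: 1; order 2: 17; order 4: 1; order 8: 1; order 16: 1.
Total: 21.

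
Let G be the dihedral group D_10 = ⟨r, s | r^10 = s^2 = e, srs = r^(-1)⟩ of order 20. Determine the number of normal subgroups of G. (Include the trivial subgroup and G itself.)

7

G has 22 subgroups. Checking conjugation-invariance by order — order 1: 1/1 normal; order 2: 1/11 normal; order 4: 0/5 normal; order 5: 1/1 normal; order 10: 3/3 normal; order 20: 1/1 normal.
Total normal subgroups: 7.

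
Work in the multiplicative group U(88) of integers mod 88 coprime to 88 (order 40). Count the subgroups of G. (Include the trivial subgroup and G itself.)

32

|G| = 40, so by Lagrange every subgroup order divides 40. Divisors: 1, 2, 4, 5, 8, 10, 20, 40.
Subgroups by order — order 1: 1; order 2: 7; order 4: 7; order 5: 1; order 8: 1; order 10: 7; order 20: 7; order 40: 1.
Total: 1 + 7 + 7 + 1 + 1 + 7 + 7 + 1 = 32.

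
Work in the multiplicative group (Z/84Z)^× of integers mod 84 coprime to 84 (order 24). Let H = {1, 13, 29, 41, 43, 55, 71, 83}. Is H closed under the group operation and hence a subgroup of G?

|H| = 8 divides |G| = 24, consistent with Lagrange.
H contains the identity, every element's inverse is in H, and H is closed under ·: it is a subgroup.

Yes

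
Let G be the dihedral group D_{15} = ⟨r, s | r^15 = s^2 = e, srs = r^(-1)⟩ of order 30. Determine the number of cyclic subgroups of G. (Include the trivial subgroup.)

A cyclic subgroup of order d is generated by each of its φ(d) elements of order d, so the cyclic subgroups of order d number (#elements of order d)/φ(d).
Cyclic subgroups by order — order 1: 1; order 2: 15; order 3: 1; order 5: 1; order 15: 1.
Total: 19.

19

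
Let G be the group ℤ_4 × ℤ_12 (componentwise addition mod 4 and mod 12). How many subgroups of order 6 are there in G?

3

|G| = 48 and 6 | 48, so subgroups of order 6 are possible by Lagrange.
The subgroups of order 6 are: {(0,0), (0,2), (0,4), (0,6), (0,8), (0,10)}; {(0,0), (0,4), (0,8), (2,0), (2,4), (2,8)}; {(0,0), (0,4), (0,8), (2,2), (2,6), (2,10)}.
So G has 3 subgroups of order 6.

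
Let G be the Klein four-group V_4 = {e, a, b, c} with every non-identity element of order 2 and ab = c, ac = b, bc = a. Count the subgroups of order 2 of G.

3

|G| = 4 and 2 | 4, so subgroups of order 2 are possible by Lagrange.
The subgroups of order 2 are: {e, a}; {e, b}; {e, c}.
So G has 3 subgroups of order 2.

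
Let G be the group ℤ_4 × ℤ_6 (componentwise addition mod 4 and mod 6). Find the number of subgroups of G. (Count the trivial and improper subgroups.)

16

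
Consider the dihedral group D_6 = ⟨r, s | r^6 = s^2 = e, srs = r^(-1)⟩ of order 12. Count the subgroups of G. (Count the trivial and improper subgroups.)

|G| = 12, so by Lagrange every subgroup order divides 12. Divisors: 1, 2, 3, 4, 6, 12.
Subgroups by order — order 1: 1; order 2: 7; order 3: 1; order 4: 3; order 6: 3; order 12: 1.
Total: 1 + 7 + 1 + 3 + 3 + 1 = 16.

16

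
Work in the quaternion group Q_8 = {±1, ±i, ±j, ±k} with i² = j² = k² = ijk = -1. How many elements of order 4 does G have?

The elements of order 4 are: i, -i, j, -j, k, -k.
That's 6.

6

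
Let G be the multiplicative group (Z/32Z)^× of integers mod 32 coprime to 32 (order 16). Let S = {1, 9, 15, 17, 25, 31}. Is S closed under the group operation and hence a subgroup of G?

No

|S| = 6 does not divide |G| = 16, so by Lagrange S is not a subgroup.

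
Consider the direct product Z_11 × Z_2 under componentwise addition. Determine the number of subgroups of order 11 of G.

|G| = 22 and 11 | 22, so subgroups of order 11 are possible by Lagrange.
The subgroups of order 11 are: {(0,0), (1,0), (2,0), (3,0), (4,0), (5,0), (6,0), (7,0), (8,0), (9,0), (10,0)}.
So G has 1 subgroup of order 11.

1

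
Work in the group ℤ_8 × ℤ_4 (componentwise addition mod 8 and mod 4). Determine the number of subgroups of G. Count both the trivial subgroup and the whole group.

22

|G| = 32, so by Lagrange every subgroup order divides 32. Divisors: 1, 2, 4, 8, 16, 32.
Subgroups by order — order 1: 1; order 2: 3; order 4: 7; order 8: 7; order 16: 3; order 32: 1.
Total: 1 + 3 + 7 + 7 + 3 + 1 = 22.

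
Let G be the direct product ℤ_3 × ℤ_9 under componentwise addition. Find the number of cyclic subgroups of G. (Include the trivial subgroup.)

Each element a generates a cyclic subgroup ⟨a⟩; distinct elements may generate the same one (a cyclic group of order d has φ(d) generators).
Cyclic subgroups by order — order 1: 1; order 3: 4; order 9: 3.
Total: 8.

8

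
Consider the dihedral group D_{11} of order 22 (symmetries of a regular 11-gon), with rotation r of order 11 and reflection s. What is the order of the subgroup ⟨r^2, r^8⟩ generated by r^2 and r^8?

|⟨r^2⟩| = 11 and |⟨r^8⟩| = 11, so |H| is a multiple of lcm(11, 11) = 11 and divides |G| = 22.
Closing under the operation: H = {e, r, r^2, r^3, r^4, r^5, r^6, r^7, r^8, r^9, r^10}, so |H| = 11.

11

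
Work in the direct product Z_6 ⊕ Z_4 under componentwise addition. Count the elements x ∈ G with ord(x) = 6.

6

An element (a,b) has order lcm(ord(a), ord(b)); count pairs with lcm equal to 6.
Enumerating gives 6 such elements.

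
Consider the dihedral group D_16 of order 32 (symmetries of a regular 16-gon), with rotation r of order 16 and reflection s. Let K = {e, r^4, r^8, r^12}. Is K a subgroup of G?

|K| = 4 divides |G| = 32, consistent with Lagrange.
K contains the identity, every element's inverse is in K, and K is closed under ·: it is a subgroup.
In fact K = ⟨r^12⟩.

Yes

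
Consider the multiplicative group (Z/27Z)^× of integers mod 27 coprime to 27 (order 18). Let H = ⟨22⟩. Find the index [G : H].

|⟨22⟩| = 9 and |G| = 18.
By Lagrange, [G : H] = |G|/|H| = 18/9 = 2.

2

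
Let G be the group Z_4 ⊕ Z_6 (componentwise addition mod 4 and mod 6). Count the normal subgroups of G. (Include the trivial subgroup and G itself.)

G is abelian, so every subgroup is normal.
G has 16 subgroups in total, hence 16 normal subgroups.

16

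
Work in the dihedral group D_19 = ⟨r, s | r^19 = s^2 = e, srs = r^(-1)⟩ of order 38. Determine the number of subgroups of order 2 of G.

19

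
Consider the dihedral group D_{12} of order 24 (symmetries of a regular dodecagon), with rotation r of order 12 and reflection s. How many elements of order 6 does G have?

2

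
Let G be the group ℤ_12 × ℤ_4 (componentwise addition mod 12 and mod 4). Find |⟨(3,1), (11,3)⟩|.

24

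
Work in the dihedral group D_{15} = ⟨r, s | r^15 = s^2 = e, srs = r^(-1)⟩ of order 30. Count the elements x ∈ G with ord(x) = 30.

0

No element of G has order 30 (even though 30 | 30).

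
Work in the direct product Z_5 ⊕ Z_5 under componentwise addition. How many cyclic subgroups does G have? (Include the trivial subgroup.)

Group the elements of G by the cyclic subgroup they generate; each cyclic subgroup of order d accounts for φ(d) elements.
Cyclic subgroups by order — order 1: 1; order 5: 6.
Total: 7.

7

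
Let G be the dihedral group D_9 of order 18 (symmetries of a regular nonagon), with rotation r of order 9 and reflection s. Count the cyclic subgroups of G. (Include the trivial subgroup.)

12

Group the elements of G by the cyclic subgroup they generate; each cyclic subgroup of order d accounts for φ(d) elements.
Cyclic subgroups by order — order 1: 1; order 2: 9; order 3: 1; order 9: 1.
Total: 12.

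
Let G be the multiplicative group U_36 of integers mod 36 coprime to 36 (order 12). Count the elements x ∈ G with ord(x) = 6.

The elements of order 6 are: 5, 7, 11, 23, 29, 31.
That's 6.

6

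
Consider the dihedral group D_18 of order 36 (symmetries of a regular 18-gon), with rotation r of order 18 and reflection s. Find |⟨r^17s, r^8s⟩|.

|⟨r^17s⟩| = 2 and |⟨r^8s⟩| = 2, so |H| is a multiple of lcm(2, 2) = 2 and divides |G| = 36.
Closing under the operation: H = {e, r^9, r^8s, r^17s}, so |H| = 4.

4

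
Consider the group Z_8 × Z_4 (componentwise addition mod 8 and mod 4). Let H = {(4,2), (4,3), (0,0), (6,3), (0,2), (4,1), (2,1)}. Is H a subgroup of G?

|H| = 7 does not divide |G| = 32, so by Lagrange H is not a subgroup.

No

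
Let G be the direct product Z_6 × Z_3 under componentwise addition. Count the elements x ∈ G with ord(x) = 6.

8

An element (a,b) has order lcm(ord(a), ord(b)); count pairs with lcm equal to 6.
Enumerating gives 8 such elements.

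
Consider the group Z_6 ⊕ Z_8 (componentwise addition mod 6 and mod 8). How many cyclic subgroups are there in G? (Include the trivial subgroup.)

16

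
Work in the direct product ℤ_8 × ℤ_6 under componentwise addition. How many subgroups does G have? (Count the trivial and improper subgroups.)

|G| = 48, so by Lagrange every subgroup order divides 48. Divisors: 1, 2, 3, 4, 6, 8, 12, 16, 24, 48.
Subgroups by order — order 1: 1; order 2: 3; order 3: 1; order 4: 3; order 6: 3; order 8: 3; order 12: 3; order 16: 1; order 24: 3; order 48: 1.
Total: 1 + 3 + 1 + 3 + 3 + 3 + 3 + 1 + 3 + 1 = 22.

22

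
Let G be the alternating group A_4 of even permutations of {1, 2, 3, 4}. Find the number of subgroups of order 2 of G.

|G| = 12 and 2 | 12, so subgroups of order 2 are possible by Lagrange.
The subgroups of order 2 are: {e, (1 2)(3 4)}; {e, (1 3)(2 4)}; {e, (1 4)(2 3)}.
So G has 3 subgroups of order 2.

3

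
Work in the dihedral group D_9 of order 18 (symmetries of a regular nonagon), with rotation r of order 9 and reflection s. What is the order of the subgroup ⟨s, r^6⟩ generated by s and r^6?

|⟨s⟩| = 2 and |⟨r^6⟩| = 3, so |H| is a multiple of lcm(2, 3) = 6 and divides |G| = 18.
Closing under the operation: H = {e, r^3, r^6, s, r^3s, r^6s}, so |H| = 6.

6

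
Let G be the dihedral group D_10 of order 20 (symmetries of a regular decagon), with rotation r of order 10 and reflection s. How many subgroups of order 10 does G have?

|G| = 20 and 10 | 20, so subgroups of order 10 are possible by Lagrange.
The subgroups of order 10 are: {e, r, r^2, r^3, r^4, r^5, r^6, r^7, r^8, r^9}; {e, r^2, r^4, r^6, r^8, s, r^2s, r^4s, r^6s, r^8s}; {e, r^2, r^4, r^6, r^8, rs, r^3s, r^5s, r^7s, r^9s}.
So G has 3 subgroups of order 10.

3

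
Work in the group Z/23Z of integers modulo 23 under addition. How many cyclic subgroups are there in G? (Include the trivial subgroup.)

A cyclic subgroup of order d is generated by each of its φ(d) elements of order d, so the cyclic subgroups of order d number (#elements of order d)/φ(d).
Cyclic subgroups by order — order 1: 1; order 23: 1.
Total: 2.

2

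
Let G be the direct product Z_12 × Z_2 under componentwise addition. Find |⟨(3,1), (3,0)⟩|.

|⟨(3,1)⟩| = 4 and |⟨(3,0)⟩| = 4, so |H| is a multiple of lcm(4, 4) = 4 and divides |G| = 24.
Closing under the operation: H = {(0,0), (0,1), (3,0), (3,1), (6,0), (6,1), (9,0), (9,1)}, so |H| = 8.

8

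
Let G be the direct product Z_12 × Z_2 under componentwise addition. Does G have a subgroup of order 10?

No

10 does not divide |G| = 24, so by Lagrange no subgroup of order 10 exists.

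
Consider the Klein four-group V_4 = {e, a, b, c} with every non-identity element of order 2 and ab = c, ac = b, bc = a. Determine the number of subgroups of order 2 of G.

3

|G| = 4 and 2 | 4, so subgroups of order 2 are possible by Lagrange.
The subgroups of order 2 are: {e, a}; {e, b}; {e, c}.
So G has 3 subgroups of order 2.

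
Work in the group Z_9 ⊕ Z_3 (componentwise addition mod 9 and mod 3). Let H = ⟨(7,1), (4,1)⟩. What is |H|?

|⟨(7,1)⟩| = 9 and |⟨(4,1)⟩| = 9, so |H| is a multiple of lcm(9, 9) = 9 and divides |G| = 27.
Closing under the operation: H = {(0,0), (1,1), (2,2), (3,0), (4,1), (5,2), (6,0), (7,1), (8,2)}, so |H| = 9.

9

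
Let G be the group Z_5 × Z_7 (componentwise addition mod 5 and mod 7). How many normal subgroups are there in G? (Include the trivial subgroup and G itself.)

4

G is abelian, so every subgroup is normal.
G has 4 subgroups in total, hence 4 normal subgroups.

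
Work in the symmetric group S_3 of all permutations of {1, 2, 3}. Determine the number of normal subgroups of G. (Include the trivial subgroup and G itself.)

3

G has 6 subgroups. Checking conjugation-invariance by order — order 1: 1/1 normal; order 2: 0/3 normal; order 3: 1/1 normal; order 6: 1/1 normal.
Total normal subgroups: 3.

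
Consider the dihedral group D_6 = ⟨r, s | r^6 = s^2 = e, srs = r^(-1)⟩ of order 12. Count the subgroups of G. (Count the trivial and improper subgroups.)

|G| = 12, so by Lagrange every subgroup order divides 12. Divisors: 1, 2, 3, 4, 6, 12.
Subgroups by order — order 1: 1; order 2: 7; order 3: 1; order 4: 3; order 6: 3; order 12: 1.
Total: 1 + 7 + 1 + 3 + 3 + 1 = 16.

16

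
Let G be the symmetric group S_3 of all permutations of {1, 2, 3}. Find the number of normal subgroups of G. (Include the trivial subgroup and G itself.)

G has 6 subgroups. Checking conjugation-invariance by order — order 1: 1/1 normal; order 2: 0/3 normal; order 3: 1/1 normal; order 6: 1/1 normal.
Total normal subgroups: 3.

3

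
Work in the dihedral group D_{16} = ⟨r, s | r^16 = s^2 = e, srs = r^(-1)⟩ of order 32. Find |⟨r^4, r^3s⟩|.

|⟨r^4⟩| = 4 and |⟨r^3s⟩| = 2, so |H| is a multiple of lcm(4, 2) = 4 and divides |G| = 32.
Closing under the operation: H = {e, r^4, r^8, r^12, r^3s, r^7s, r^11s, r^15s}, so |H| = 8.

8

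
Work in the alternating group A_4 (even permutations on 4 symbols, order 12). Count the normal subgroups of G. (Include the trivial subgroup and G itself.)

3

G has 10 subgroups. Checking conjugation-invariance by order — order 1: 1/1 normal; order 2: 0/3 normal; order 3: 0/4 normal; order 4: 1/1 normal; order 12: 1/1 normal.
Total normal subgroups: 3.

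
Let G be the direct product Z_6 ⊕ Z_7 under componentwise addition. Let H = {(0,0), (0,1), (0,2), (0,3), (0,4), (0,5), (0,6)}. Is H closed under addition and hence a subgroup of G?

Yes

|H| = 7 divides |G| = 42, consistent with Lagrange.
H contains the identity, every element's inverse is in H, and H is closed under +: it is a subgroup.
In fact H = ⟨(0,1)⟩.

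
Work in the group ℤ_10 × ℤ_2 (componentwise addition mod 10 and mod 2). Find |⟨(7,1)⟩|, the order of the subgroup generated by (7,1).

The order of (7,1) in Z_10 × Z_2 is lcm(ord(7) in Z_10, ord(1) in Z_2).
ord(7) = 10 and ord(1) = 2, so |⟨(7,1)⟩| = lcm(10, 2) = 10.

10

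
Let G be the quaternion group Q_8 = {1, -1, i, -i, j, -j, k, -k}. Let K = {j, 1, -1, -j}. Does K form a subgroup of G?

|K| = 4 divides |G| = 8, consistent with Lagrange.
K contains the identity, every element's inverse is in K, and K is closed under ·: it is a subgroup.
In fact K = ⟨j⟩.

Yes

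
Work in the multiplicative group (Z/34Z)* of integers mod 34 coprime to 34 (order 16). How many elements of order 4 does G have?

2

The elements of order 4 are: 13, 21.
That's 2.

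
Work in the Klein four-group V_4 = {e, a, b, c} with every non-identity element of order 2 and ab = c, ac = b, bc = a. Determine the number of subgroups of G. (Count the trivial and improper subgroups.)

|G| = 4, so by Lagrange every subgroup order divides 4. Divisors: 1, 2, 4.
Subgroups by order — order 1: 1; order 2: 3; order 4: 1.
Total: 1 + 3 + 1 = 5.

5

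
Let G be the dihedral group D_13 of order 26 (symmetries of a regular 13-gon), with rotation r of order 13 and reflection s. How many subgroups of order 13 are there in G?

1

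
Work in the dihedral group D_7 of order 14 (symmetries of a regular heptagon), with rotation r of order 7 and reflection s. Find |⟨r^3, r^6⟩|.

7

|⟨r^3⟩| = 7 and |⟨r^6⟩| = 7, so |H| is a multiple of lcm(7, 7) = 7 and divides |G| = 14.
Closing under the operation: H = {e, r, r^2, r^3, r^4, r^5, r^6}, so |H| = 7.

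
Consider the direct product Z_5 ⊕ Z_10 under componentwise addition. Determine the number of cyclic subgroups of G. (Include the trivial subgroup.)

14

Group the elements of G by the cyclic subgroup they generate; each cyclic subgroup of order d accounts for φ(d) elements.
Cyclic subgroups by order — order 1: 1; order 2: 1; order 5: 6; order 10: 6.
Total: 14.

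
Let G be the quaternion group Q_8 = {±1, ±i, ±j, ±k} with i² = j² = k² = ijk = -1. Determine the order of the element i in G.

4

Computing powers of i: the smallest k with (i)^k = e is k = 4.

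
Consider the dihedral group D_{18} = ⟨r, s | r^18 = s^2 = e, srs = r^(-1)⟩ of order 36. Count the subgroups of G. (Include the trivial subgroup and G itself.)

45

|G| = 36, so by Lagrange every subgroup order divides 36. Divisors: 1, 2, 3, 4, 6, 9, 12, 18, 36.
Subgroups by order — order 1: 1; order 2: 19; order 3: 1; order 4: 9; order 6: 7; order 9: 1; order 12: 3; order 18: 3; order 36: 1.
Total: 1 + 19 + 1 + 9 + 7 + 1 + 3 + 3 + 1 = 45.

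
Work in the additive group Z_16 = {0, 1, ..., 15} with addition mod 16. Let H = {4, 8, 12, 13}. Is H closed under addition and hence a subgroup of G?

No

The identity 0 ∉ H, so H is not a subgroup.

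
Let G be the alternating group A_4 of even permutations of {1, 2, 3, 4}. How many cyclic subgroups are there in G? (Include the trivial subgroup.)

Each element a generates a cyclic subgroup ⟨a⟩; distinct elements may generate the same one (a cyclic group of order d has φ(d) generators).
Cyclic subgroups by order — order 1: 1; order 2: 3; order 3: 4.
Total: 8.

8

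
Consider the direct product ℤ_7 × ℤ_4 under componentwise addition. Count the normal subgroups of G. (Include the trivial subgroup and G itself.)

G is abelian, so every subgroup is normal.
G has 6 subgroups in total, hence 6 normal subgroups.

6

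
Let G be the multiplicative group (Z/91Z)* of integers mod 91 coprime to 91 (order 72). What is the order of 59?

Compute successive powers of 59 mod 91: 59, 23, 83, 74, 89, 64, 45, 16, …; 59^12 ≡ 1 (mod 91).
So |⟨59⟩| = 12.

12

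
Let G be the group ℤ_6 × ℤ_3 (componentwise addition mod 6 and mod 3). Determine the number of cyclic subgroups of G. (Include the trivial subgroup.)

A cyclic subgroup of order d is generated by each of its φ(d) elements of order d, so the cyclic subgroups of order d number (#elements of order d)/φ(d).
Cyclic subgroups by order — order 1: 1; order 2: 1; order 3: 4; order 6: 4.
Total: 10.

10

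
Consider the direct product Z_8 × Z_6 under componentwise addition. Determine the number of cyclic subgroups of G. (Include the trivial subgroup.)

16

Each element a generates a cyclic subgroup ⟨a⟩; distinct elements may generate the same one (a cyclic group of order d has φ(d) generators).
Cyclic subgroups by order — order 1: 1; order 2: 3; order 3: 1; order 4: 2; order 6: 3; order 8: 2; order 12: 2; order 24: 2.
Total: 16.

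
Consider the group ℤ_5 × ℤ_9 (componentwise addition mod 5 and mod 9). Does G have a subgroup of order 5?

Yes

5 | 45. A subgroup of order 5 is {(0,0), (1,0), (2,0), (3,0), (4,0)}.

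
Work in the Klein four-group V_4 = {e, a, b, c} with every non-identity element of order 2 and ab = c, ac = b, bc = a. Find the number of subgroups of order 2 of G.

3

|G| = 4 and 2 | 4, so subgroups of order 2 are possible by Lagrange.
The subgroups of order 2 are: {e, a}; {e, b}; {e, c}.
So G has 3 subgroups of order 2.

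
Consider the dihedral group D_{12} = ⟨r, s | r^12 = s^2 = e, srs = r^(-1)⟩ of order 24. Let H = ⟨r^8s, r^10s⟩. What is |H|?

|⟨r^8s⟩| = 2 and |⟨r^10s⟩| = 2, so |H| is a multiple of lcm(2, 2) = 2 and divides |G| = 24.
Closing under the operation: H = {e, r^2, r^4, r^6, r^8, r^10, s, r^2s, r^4s, r^6s, r^8s, r^10s}, so |H| = 12.

12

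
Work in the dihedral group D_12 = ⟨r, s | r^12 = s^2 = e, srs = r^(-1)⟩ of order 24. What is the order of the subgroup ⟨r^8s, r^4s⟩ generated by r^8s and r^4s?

6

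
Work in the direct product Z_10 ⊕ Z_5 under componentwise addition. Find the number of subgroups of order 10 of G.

6

|G| = 50 and 10 | 50, so subgroups of order 10 are possible by Lagrange.
The subgroups of order 10 are: {(0,0), (0,1), (0,2), (0,3), (0,4), (5,0), (5,1), (5,2), (5,3), (5,4)}; {(0,0), (1,0), (2,0), (3,0), (4,0), (5,0), (6,0), (7,0), (8,0), (9,0)}; {(0,0), (1,1), (2,2), (3,3), (4,4), (5,0), (6,1), (7,2), (8,3), (9,4)}; {(0,0), (1,2), (2,4), (3,1), (4,3), (5,0), (6,2), (7,4), (8,1), (9,3)}; … (6 in all).
So G has 6 subgroups of order 10.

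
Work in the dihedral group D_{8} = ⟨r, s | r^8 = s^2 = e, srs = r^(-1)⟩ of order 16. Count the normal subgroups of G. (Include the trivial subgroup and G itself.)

G has 19 subgroups. Checking conjugation-invariance by order — order 1: 1/1 normal; order 2: 1/9 normal; order 4: 1/5 normal; order 8: 3/3 normal; order 16: 1/1 normal.
Total normal subgroups: 7.

7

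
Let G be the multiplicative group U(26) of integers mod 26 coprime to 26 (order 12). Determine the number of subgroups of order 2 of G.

1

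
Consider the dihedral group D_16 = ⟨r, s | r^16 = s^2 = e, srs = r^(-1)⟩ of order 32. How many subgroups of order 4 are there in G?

9

|G| = 32 and 4 | 32, so subgroups of order 4 are possible by Lagrange.
The subgroups of order 4 are: {e, r^8, r^2s, r^10s}; {e, r^8, r^3s, r^11s}; {e, r^4, r^8, r^12}; {e, r^8, r^4s, r^12s}; … (9 in all).
So G has 9 subgroups of order 4.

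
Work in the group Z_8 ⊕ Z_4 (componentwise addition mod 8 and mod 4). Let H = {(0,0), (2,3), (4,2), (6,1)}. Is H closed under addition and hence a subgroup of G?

Yes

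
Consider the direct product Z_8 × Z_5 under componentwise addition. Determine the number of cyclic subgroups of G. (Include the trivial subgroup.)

Group the elements of G by the cyclic subgroup they generate; each cyclic subgroup of order d accounts for φ(d) elements.
Cyclic subgroups by order — order 1: 1; order 2: 1; order 4: 1; order 5: 1; order 8: 1; order 10: 1; order 20: 1; order 40: 1.
Total: 8.

8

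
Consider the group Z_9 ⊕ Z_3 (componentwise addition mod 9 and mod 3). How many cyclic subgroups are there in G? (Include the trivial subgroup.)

8

Each element a generates a cyclic subgroup ⟨a⟩; distinct elements may generate the same one (a cyclic group of order d has φ(d) generators).
Cyclic subgroups by order — order 1: 1; order 3: 4; order 9: 3.
Total: 8.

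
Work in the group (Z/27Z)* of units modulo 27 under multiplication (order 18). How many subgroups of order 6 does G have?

|G| = 18 and 6 | 18, so subgroups of order 6 are possible by Lagrange.
The subgroups of order 6 are: {1, 8, 10, 17, 19, 26}.
So G has 1 subgroup of order 6.

1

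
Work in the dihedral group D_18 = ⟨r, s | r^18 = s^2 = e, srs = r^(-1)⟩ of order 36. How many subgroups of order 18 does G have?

|G| = 36 and 18 | 36, so subgroups of order 18 are possible by Lagrange.
The subgroups of order 18 are: {e, r, r^2, r^3, r^4, r^5, r^6, r^7, r^8, r^9, r^10, r^11, r^12, r^13, r^14, r^15, r^16, r^17}; {e, r^2, r^4, r^6, r^8, r^10, r^12, r^14, r^16, s, r^2s, r^4s, r^6s, r^8s, r^10s, r^12s, r^14s, r^16s}; {e, r^2, r^4, r^6, r^8, r^10, r^12, r^14, r^16, rs, r^3s, r^5s, r^7s, r^9s, r^11s, r^13s, r^15s, r^17s}.
So G has 3 subgroups of order 18.

3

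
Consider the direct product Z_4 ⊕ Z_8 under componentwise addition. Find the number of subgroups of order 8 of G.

7

|G| = 32 and 8 | 32, so subgroups of order 8 are possible by Lagrange.
The subgroups of order 8 are: {(0,0), (0,1), (0,2), (0,3), (0,4), (0,5), (0,6), (0,7)}; {(0,0), (0,2), (0,4), (0,6), (2,0), (2,2), (2,4), (2,6)}; {(0,0), (0,2), (0,4), (0,6), (2,1), (2,3), (2,5), (2,7)}; {(0,0), (0,4), (1,0), (1,4), (2,0), (2,4), (3,0), (3,4)}; … (7 in all).
So G has 7 subgroups of order 8.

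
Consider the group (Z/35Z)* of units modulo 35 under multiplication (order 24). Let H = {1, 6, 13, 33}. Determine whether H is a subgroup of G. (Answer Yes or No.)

No

33 ∈ H but its inverse 17 ∉ H, so H is not a subgroup.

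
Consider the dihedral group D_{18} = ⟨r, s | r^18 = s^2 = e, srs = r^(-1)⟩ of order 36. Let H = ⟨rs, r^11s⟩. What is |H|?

|⟨rs⟩| = 2 and |⟨r^11s⟩| = 2, so |H| is a multiple of lcm(2, 2) = 2 and divides |G| = 36.
Closing under the operation: H = {e, r^2, r^4, r^6, r^8, r^10, r^12, r^14, r^16, rs, r^3s, r^5s, r^7s, r^9s, r^11s, r^13s, r^15s, r^17s}, so |H| = 18.

18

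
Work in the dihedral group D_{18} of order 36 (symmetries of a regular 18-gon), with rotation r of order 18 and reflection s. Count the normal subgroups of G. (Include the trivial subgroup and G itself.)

G has 45 subgroups. Checking conjugation-invariance by order — order 1: 1/1 normal; order 2: 1/19 normal; order 3: 1/1 normal; order 4: 0/9 normal; order 6: 1/7 normal; order 9: 1/1 normal; order 12: 0/3 normal; order 18: 3/3 normal; order 36: 1/1 normal.
Total normal subgroups: 9.

9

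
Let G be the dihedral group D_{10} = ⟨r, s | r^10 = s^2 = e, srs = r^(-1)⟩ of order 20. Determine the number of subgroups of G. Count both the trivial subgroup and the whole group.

|G| = 20, so by Lagrange every subgroup order divides 20. Divisors: 1, 2, 4, 5, 10, 20.
Subgroups by order — order 1: 1; order 2: 11; order 4: 5; order 5: 1; order 10: 3; order 20: 1.
Total: 1 + 11 + 5 + 1 + 3 + 1 = 22.

22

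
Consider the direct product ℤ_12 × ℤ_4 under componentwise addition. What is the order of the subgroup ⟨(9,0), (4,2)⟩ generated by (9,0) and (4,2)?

24

|⟨(9,0)⟩| = 4 and |⟨(4,2)⟩| = 6, so |H| is a multiple of lcm(4, 6) = 12 and divides |G| = 48.
Closing under the operation: H = {(0,0), (0,2), (1,0), (1,2), (2,0), (2,2), (3,0), (3,2), (4,0), (4,2), (5,0), (5,2), (6,0), (6,2), (7,0), (7,2), (8,0), (8,2), (9,0), (9,2), (10,0), (10,2), (11,0), (11,2)}, so |H| = 24.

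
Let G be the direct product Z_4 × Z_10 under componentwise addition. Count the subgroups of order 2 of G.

3

|G| = 40 and 2 | 40, so subgroups of order 2 are possible by Lagrange.
The subgroups of order 2 are: {(0,0), (0,5)}; {(0,0), (2,0)}; {(0,0), (2,5)}.
So G has 3 subgroups of order 2.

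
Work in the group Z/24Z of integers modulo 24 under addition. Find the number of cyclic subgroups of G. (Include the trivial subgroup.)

8

Group the elements of G by the cyclic subgroup they generate; each cyclic subgroup of order d accounts for φ(d) elements.
Cyclic subgroups by order — order 1: 1; order 2: 1; order 3: 1; order 4: 1; order 6: 1; order 8: 1; order 12: 1; order 24: 1.
Total: 8.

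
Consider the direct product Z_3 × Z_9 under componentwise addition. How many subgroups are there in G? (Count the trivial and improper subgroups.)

10

|G| = 27, so by Lagrange every subgroup order divides 27. Divisors: 1, 3, 9, 27.
Subgroups by order — order 1: 1; order 3: 4; order 9: 4; order 27: 1.
Total: 1 + 4 + 4 + 1 = 10.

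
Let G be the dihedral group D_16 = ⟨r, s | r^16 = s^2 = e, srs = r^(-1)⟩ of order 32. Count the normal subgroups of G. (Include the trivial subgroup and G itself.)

8

G has 36 subgroups. Checking conjugation-invariance by order — order 1: 1/1 normal; order 2: 1/17 normal; order 4: 1/9 normal; order 8: 1/5 normal; order 16: 3/3 normal; order 32: 1/1 normal.
Total normal subgroups: 8.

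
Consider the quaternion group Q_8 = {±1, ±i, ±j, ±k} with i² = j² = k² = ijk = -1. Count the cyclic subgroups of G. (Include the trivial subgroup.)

A cyclic subgroup of order d is generated by each of its φ(d) elements of order d, so the cyclic subgroups of order d number (#elements of order d)/φ(d).
Cyclic subgroups by order — order 1: 1; order 2: 1; order 4: 3.
Total: 5.

5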